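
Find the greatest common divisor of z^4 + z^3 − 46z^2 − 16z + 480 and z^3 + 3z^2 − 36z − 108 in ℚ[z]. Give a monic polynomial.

z + 6

By polynomial division,
  z^4 + z^3 − 46z^2 − 16z + 480 = (z − 2)(z^3 + 3z^2 − 36z − 108) + (−4z^2 + 20z + 264)
  z^3 + 3z^2 − 36z − 108 = (−(1/4)z − 2)(−4z^2 + 20z + 264) + (70z + 420)
  −4z^2 + 20z + 264 = (−(2/35)z + 22/35)(70z + 420) + (0)
Last nonzero remainder: 70z + 420. Dividing through by 70 gives the monic gcd z + 6.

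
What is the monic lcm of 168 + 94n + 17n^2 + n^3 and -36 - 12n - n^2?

Repeated division with remainder:
  n^3 + 17n^2 + 94n + 168 = (-n - 5)(-n^2 - 12n - 36) + (-2n - 12)
  -n^2 - 12n - 36 = ((1/2)n + 3)(-2n - 12) + (0)
Last nonzero remainder: -2n - 12. Dividing through by -2 gives the monic gcd n + 6.
Then lcm(f, g) = f·g / gcd(f, g); expanding and making the result monic gives the answer.

1008 + 732n + 196n^2 + 23n^3 + n^4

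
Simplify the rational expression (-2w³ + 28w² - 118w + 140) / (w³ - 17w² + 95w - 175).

(-2w + 4)/(w - 5)

Apply the Euclidean algorithm:
  -2w³ + 28w² - 118w + 140 = (-2)(w³ - 17w² + 95w - 175) + (-6w² + 72w - 210)
  w³ - 17w² + 95w - 175 = (-(1/6)w + 5/6)(-6w² + 72w - 210) + (0)
Last nonzero remainder: -6w² + 72w - 210. Dividing through by -6 gives the monic gcd w² - 12w + 35.
Cancel w² - 12w + 35 from numerator and denominator to get the reduced form.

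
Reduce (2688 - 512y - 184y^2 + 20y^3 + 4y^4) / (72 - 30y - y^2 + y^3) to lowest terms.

Apply the Euclidean algorithm:
  4y^4 + 20y^3 - 184y^2 - 512y + 2688 = (4y + 24)(y^3 - y^2 - 30y + 72) + (-40y^2 - 80y + 960)
  y^3 - y^2 - 30y + 72 = (-(1/40)y + 3/40)(-40y^2 - 80y + 960) + (0)
Last nonzero remainder: -40y^2 - 80y + 960. Dividing through by -40 gives the monic gcd y^2 + 2y - 24.
Cancel y^2 + 2y - 24 from numerator and denominator to get the reduced form.

(-112 + 12y + 4y^2)/(-3 + y)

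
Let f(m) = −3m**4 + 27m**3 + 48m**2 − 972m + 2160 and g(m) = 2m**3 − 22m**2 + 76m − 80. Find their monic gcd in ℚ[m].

By polynomial division,
  −3m**4 + 27m**3 + 48m**2 − 972m + 2160 = (−(3/2)m − 3)(2m**3 − 22m**2 + 76m − 80) + (96m**2 − 864m + 1920)
  2m**3 − 22m**2 + 76m − 80 = ((1/48)m − 1/24)(96m**2 − 864m + 1920) + (0)
Last nonzero remainder: 96m**2 − 864m + 1920. Dividing through by 96 gives the monic gcd m**2 − 9m + 20.

m**2 − 9m + 20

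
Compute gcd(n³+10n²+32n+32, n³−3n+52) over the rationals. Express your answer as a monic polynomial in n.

n+4

By polynomial division,
  n³+10n²+32n+32 = (n³−3n+52) + (10n²+35n−20)
  n³−3n+52 = ((1/10)n−7/20)(10n²+35n−20) + ((45/4)n+45)
  10n²+35n−20 = ((8/9)n−4/9)((45/4)n+45) + (0)
Last nonzero remainder: (45/4)n+45. Dividing through by 45/4 gives the monic gcd n+4.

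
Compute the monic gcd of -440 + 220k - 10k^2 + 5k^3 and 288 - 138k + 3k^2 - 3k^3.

-2 + k

Apply the Euclidean algorithm:
  5k^3 - 10k^2 + 220k - 440 = (-5/3)(-3k^3 + 3k^2 - 138k + 288) + (-5k^2 - 10k + 40)
  -3k^3 + 3k^2 - 138k + 288 = ((3/5)k - 9/5)(-5k^2 - 10k + 40) + (-180k + 360)
  -5k^2 - 10k + 40 = ((1/36)k + 1/9)(-180k + 360) + (0)
Last nonzero remainder: -180k + 360. Dividing through by -180 gives the monic gcd k - 2.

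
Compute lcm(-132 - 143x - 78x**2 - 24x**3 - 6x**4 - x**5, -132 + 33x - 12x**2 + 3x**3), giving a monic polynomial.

-528 - 440x - 169x**2 - 18x**3 + 2x**5 + x**6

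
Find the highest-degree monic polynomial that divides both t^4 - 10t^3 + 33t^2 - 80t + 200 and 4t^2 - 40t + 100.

t^2 - 10t + 25

Euclidean algorithm in ℚ[t]:
  t^4 - 10t^3 + 33t^2 - 80t + 200 = ((1/4)t^2 + 2)(4t^2 - 40t + 100) + (0)
Last nonzero remainder: 4t^2 - 40t + 100. Dividing through by 4 gives the monic gcd t^2 - 10t + 25.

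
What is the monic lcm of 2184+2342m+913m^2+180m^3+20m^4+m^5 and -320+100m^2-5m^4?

Repeated division with remainder:
  m^5+20m^4+180m^3+913m^2+2342m+2184 = (-(1/5)m-4)(-5m^4+100m^2-320) + (200m^3+1313m^2+2278m+904)
  -5m^4+100m^2-320 = (-(1/40)m+1313/8000)(200m^3+1313m^2+2278m+904) + (-(468369/8000)m^2-(1405107/4000)m-468369/1000)
  200m^3+1313m^2+2278m+904 = (-(1600000/468369)m-904000/468369)(-(468369/8000)m^2-(1405107/4000)m-468369/1000) + (0)
Last nonzero remainder: -(468369/8000)m^2-(1405107/4000)m-468369/1000. Dividing through by -468369/8000 gives the monic gcd m^2+6m+8.
Then lcm(f, g) = f·g / gcd(f, g); expanding and making the result monic gives the answer.

17472+5632m-4564m^2-1696m^3-7m^4+68m^5+14m^6+m^7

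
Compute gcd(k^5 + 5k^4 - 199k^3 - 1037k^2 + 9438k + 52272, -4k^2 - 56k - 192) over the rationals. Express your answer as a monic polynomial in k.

k^2 + 14k + 48

By polynomial division,
  k^5 + 5k^4 - 199k^3 - 1037k^2 + 9438k + 52272 = (-(1/4)k^3 + (9/4)k^2 + (121/4)k - 1089/4)(-4k^2 - 56k - 192) + (0)
Last nonzero remainder: -4k^2 - 56k - 192. Dividing through by -4 gives the monic gcd k^2 + 14k + 48.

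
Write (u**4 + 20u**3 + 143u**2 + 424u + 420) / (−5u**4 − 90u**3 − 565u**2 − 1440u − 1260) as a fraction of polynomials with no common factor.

Apply the Euclidean algorithm:
  u**4 + 20u**3 + 143u**2 + 424u + 420 = (−1/5)(−5u**4 − 90u**3 − 565u**2 − 1440u − 1260) + (2u**3 + 30u**2 + 136u + 168)
  −5u**4 − 90u**3 − 565u**2 − 1440u − 1260 = (−(5/2)u − 15/2)(2u**3 + 30u**2 + 136u + 168) + (0)
Last nonzero remainder: 2u**3 + 30u**2 + 136u + 168. Dividing through by 2 gives the monic gcd u**3 + 15u**2 + 68u + 84.
Cancel u**3 + 15u**2 + 68u + 84 from numerator and denominator to get the reduced form.

(−u − 5)/(5u + 15)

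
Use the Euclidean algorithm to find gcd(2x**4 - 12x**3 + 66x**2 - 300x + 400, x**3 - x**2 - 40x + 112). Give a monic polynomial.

x - 4

Euclidean algorithm in ℚ[x]:
  2x**4 - 12x**3 + 66x**2 - 300x + 400 = (2x - 10)(x**3 - x**2 - 40x + 112) + (136x**2 - 924x + 1520)
  x**3 - x**2 - 40x + 112 = ((1/136)x + 197/4624)(136x**2 - 924x + 1520) + (-(13653/1156)x + 13653/289)
  136x**2 - 924x + 1520 = (-(157216/13653)x + 439280/13653)(-(13653/1156)x + 13653/289) + (0)
Last nonzero remainder: -(13653/1156)x + 13653/289. Dividing through by -13653/1156 gives the monic gcd x - 4.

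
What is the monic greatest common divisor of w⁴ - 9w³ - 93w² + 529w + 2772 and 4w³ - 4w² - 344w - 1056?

Euclidean algorithm in ℚ[w]:
  w⁴ - 9w³ - 93w² + 529w + 2772 = ((1/4)w - 2)(4w³ - 4w² - 344w - 1056) + (-15w² + 105w + 660)
  4w³ - 4w² - 344w - 1056 = (-(4/15)w - 8/5)(-15w² + 105w + 660) + (0)
Last nonzero remainder: -15w² + 105w + 660. Dividing through by -15 gives the monic gcd w² - 7w - 44.

w² - 7w - 44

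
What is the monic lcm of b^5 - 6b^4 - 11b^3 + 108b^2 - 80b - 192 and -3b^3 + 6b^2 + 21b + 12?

b^6 - 5b^5 - 17b^4 + 97b^3 + 28b^2 - 272b - 192

Apply the Euclidean algorithm:
  b^5 - 6b^4 - 11b^3 + 108b^2 - 80b - 192 = (-(1/3)b^2 + (4/3)b + 4)(-3b^3 + 6b^2 + 21b + 12) + (60b^2 - 180b - 240)
  -3b^3 + 6b^2 + 21b + 12 = (-(1/20)b - 1/20)(60b^2 - 180b - 240) + (0)
Last nonzero remainder: 60b^2 - 180b - 240. Dividing through by 60 gives the monic gcd b^2 - 3b - 4.
Then lcm(f, g) = f·g / gcd(f, g); expanding and making the result monic gives the answer.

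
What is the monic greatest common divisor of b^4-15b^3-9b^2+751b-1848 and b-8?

b-8

Repeated division with remainder:
  b^4-15b^3-9b^2+751b-1848 = (b^3-7b^2-65b+231)(b-8) + (0)
The last nonzero remainder b-8 is already monic.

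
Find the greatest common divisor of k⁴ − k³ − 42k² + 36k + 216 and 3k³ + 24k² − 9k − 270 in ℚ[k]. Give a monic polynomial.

k² + 3k − 18

By polynomial division,
  k⁴ − k³ − 42k² + 36k + 216 = ((1/3)k − 3)(3k³ + 24k² − 9k − 270) + (33k² + 99k − 594)
  3k³ + 24k² − 9k − 270 = ((1/11)k + 5/11)(33k² + 99k − 594) + (0)
Last nonzero remainder: 33k² + 99k − 594. Dividing through by 33 gives the monic gcd k² + 3k − 18.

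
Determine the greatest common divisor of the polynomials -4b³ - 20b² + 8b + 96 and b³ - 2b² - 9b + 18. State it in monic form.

Repeated division with remainder:
  -4b³ - 20b² + 8b + 96 = (-4)(b³ - 2b² - 9b + 18) + (-28b² - 28b + 168)
  b³ - 2b² - 9b + 18 = (-(1/28)b + 3/28)(-28b² - 28b + 168) + (0)
Last nonzero remainder: -28b² - 28b + 168. Dividing through by -28 gives the monic gcd b² + b - 6.

b² + b - 6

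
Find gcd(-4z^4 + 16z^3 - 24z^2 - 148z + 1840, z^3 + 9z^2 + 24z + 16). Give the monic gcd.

z + 4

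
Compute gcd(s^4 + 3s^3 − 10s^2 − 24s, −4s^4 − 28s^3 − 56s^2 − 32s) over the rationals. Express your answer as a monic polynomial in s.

Euclidean algorithm in ℚ[s]:
  s^4 + 3s^3 − 10s^2 − 24s = (−1/4)(−4s^4 − 28s^3 − 56s^2 − 32s) + (−4s^3 − 24s^2 − 32s)
  −4s^4 − 28s^3 − 56s^2 − 32s = (s + 1)(−4s^3 − 24s^2 − 32s) + (0)
Last nonzero remainder: −4s^3 − 24s^2 − 32s. Dividing through by −4 gives the monic gcd s^3 + 6s^2 + 8s.

s^3 + 6s^2 + 8s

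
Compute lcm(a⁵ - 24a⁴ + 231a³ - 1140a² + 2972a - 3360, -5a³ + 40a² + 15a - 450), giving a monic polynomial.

Euclidean algorithm in ℚ[a]:
  a⁵ - 24a⁴ + 231a³ - 1140a² + 2972a - 3360 = (-(1/5)a² + (16/5)a - 106/5)(-5a³ + 40a² + 15a - 450) + (-430a² + 4730a - 12900)
  -5a³ + 40a² + 15a - 450 = ((1/86)a + 3/86)(-430a² + 4730a - 12900) + (0)
Last nonzero remainder: -430a² + 4730a - 12900. Dividing through by -430 gives the monic gcd a² - 11a + 30.
Then lcm(f, g) = f·g / gcd(f, g); expanding and making the result monic gives the answer.

a⁶ - 21a⁵ + 159a⁴ - 447a³ - 448a² + 5556a - 10080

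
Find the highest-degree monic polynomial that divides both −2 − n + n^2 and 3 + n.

Euclidean algorithm in ℚ[n]:
  n^2 − n − 2 = (n − 4)(n + 3) + (10)
  n + 3 = ((1/10)n + 3/10)(10) + (0)
The last nonzero remainder is the constant 10, so the polynomials are coprime and gcd = 1.

1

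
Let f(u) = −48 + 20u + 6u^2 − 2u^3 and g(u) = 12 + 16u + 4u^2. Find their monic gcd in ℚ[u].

Apply the Euclidean algorithm:
  −2u^3 + 6u^2 + 20u − 48 = (−(1/2)u + 7/2)(4u^2 + 16u + 12) + (−30u − 90)
  4u^2 + 16u + 12 = (−(2/15)u − 2/15)(−30u − 90) + (0)
Last nonzero remainder: −30u − 90. Dividing through by −30 gives the monic gcd u + 3.

3 + u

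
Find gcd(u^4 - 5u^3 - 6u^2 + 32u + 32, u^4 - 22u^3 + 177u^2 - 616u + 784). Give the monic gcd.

u^2 - 8u + 16

Repeated division with remainder:
  u^4 - 5u^3 - 6u^2 + 32u + 32 = (u^4 - 22u^3 + 177u^2 - 616u + 784) + (17u^3 - 183u^2 + 648u - 752)
  u^4 - 22u^3 + 177u^2 - 616u + 784 = ((1/17)u - 191/289)(17u^3 - 183u^2 + 648u - 752) + ((5184/289)u^2 - (41472/289)u + 82944/289)
  17u^3 - 183u^2 + 648u - 752 = ((4913/5184)u - 13583/5184)((5184/289)u^2 - (41472/289)u + 82944/289) + (0)
Last nonzero remainder: (5184/289)u^2 - (41472/289)u + 82944/289. Dividing through by 5184/289 gives the monic gcd u^2 - 8u + 16.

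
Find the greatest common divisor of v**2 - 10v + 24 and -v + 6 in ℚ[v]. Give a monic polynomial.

Euclidean algorithm in ℚ[v]:
  v**2 - 10v + 24 = (-v + 4)(-v + 6) + (0)
Last nonzero remainder: -v + 6. Dividing through by -1 gives the monic gcd v - 6.

v - 6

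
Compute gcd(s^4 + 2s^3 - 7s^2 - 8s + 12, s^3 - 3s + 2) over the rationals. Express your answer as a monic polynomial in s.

s^2 + s - 2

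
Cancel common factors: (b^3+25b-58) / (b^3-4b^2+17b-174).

(b-2)/(b-6)

Repeated division with remainder:
  b^3+25b-58 = (b^3-4b^2+17b-174) + (4b^2+8b+116)
  b^3-4b^2+17b-174 = ((1/4)b-3/2)(4b^2+8b+116) + (0)
Last nonzero remainder: 4b^2+8b+116. Dividing through by 4 gives the monic gcd b^2+2b+29.
Cancel b^2+2b+29 from numerator and denominator to get the reduced form.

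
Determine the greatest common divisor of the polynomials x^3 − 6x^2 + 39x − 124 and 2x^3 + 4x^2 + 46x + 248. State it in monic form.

x^2 − 2x + 31

Repeated division with remainder:
  x^3 − 6x^2 + 39x − 124 = (1/2)(2x^3 + 4x^2 + 46x + 248) + (−8x^2 + 16x − 248)
  2x^3 + 4x^2 + 46x + 248 = (−(1/4)x − 1)(−8x^2 + 16x − 248) + (0)
Last nonzero remainder: −8x^2 + 16x − 248. Dividing through by −8 gives the monic gcd x^2 − 2x + 31.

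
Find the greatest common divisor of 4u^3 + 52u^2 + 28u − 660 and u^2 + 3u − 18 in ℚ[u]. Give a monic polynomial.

u − 3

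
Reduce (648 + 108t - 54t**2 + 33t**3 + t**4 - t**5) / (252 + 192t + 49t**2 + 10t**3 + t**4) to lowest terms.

(54 - 27t + 9t**2 - t**3)/(21 + 2t + t**2)

Euclidean algorithm in ℚ[t]:
  -t**5 + t**4 + 33t**3 - 54t**2 + 108t + 648 = (-t + 11)(t**4 + 10t**3 + 49t**2 + 192t + 252) + (-28t**3 - 401t**2 - 1752t - 2124)
  t**4 + 10t**3 + 49t**2 + 192t + 252 = (-(1/28)t + 121/784)(-28t**3 - 401t**2 - 1752t - 2124) + ((37881/784)t**2 + (37881/98)t + 113643/196)
  -28t**3 - 401t**2 - 1752t - 2124 = (-(21952/37881)t - 46256/12627)((37881/784)t**2 + (37881/98)t + 113643/196) + (0)
Last nonzero remainder: (37881/784)t**2 + (37881/98)t + 113643/196. Dividing through by 37881/784 gives the monic gcd t**2 + 8t + 12.
Cancel t**2 + 8t + 12 from numerator and denominator to get the reduced form.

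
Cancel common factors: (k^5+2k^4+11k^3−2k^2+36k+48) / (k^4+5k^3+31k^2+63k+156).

Apply the Euclidean algorithm:
  k^5+2k^4+11k^3−2k^2+36k+48 = (k−3)(k^4+5k^3+31k^2+63k+156) + (−5k^3+28k^2+69k+516)
  k^4+5k^3+31k^2+63k+156 = (−(1/5)k−53/25)(−5k^3+28k^2+69k+516) + ((2604/25)k^2+(7812/25)k+31248/25)
  −5k^3+28k^2+69k+516 = (−(125/2604)k+1075/2604)((2604/25)k^2+(7812/25)k+31248/25) + (0)
Last nonzero remainder: (2604/25)k^2+(7812/25)k+31248/25. Dividing through by 2604/25 gives the monic gcd k^2+3k+12.
Cancel k^2+3k+12 from numerator and denominator to get the reduced form.

(k^3−k^2+2k+4)/(k^2+2k+13)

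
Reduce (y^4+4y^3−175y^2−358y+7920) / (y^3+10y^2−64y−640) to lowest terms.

By polynomial division,
  y^4+4y^3−175y^2−358y+7920 = (y−6)(y^3+10y^2−64y−640) + (−51y^2−102y+4080)
  y^3+10y^2−64y−640 = (−(1/51)y−8/51)(−51y^2−102y+4080) + (0)
Last nonzero remainder: −51y^2−102y+4080. Dividing through by −51 gives the monic gcd y^2+2y−80.
Cancel y^2+2y−80 from numerator and denominator to get the reduced form.

(y^2+2y−99)/(y+8)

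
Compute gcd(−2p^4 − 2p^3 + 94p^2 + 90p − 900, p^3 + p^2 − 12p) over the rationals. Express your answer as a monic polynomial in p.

p − 3

Repeated division with remainder:
  −2p^4 − 2p^3 + 94p^2 + 90p − 900 = (−2p)(p^3 + p^2 − 12p) + (70p^2 + 90p − 900)
  p^3 + p^2 − 12p = ((1/70)p − 1/245)(70p^2 + 90p − 900) + ((60/49)p − 180/49)
  70p^2 + 90p − 900 = ((343/6)p + 245)((60/49)p − 180/49) + (0)
Last nonzero remainder: (60/49)p − 180/49. Dividing through by 60/49 gives the monic gcd p − 3.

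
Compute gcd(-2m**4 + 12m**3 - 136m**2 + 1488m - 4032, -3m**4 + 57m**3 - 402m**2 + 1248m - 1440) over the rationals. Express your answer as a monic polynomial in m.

Repeated division with remainder:
  -2m**4 + 12m**3 - 136m**2 + 1488m - 4032 = (2/3)(-3m**4 + 57m**3 - 402m**2 + 1248m - 1440) + (-26m**3 + 132m**2 + 656m - 3072)
  -3m**4 + 57m**3 - 402m**2 + 1248m - 1440 = ((3/26)m - 543/338)(-26m**3 + 132m**2 + 656m - 3072) + (-(44892/169)m**2 + (448920/169)m - 1077408/169)
  -26m**3 + 132m**2 + 656m - 3072 = ((2197/22446)m + 5408/11223)(-(44892/169)m**2 + (448920/169)m - 1077408/169) + (0)
Last nonzero remainder: -(44892/169)m**2 + (448920/169)m - 1077408/169. Dividing through by -44892/169 gives the monic gcd m**2 - 10m + 24.

m**2 - 10m + 24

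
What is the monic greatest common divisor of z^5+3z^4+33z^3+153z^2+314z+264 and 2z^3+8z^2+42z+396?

z^2-2z+33

Repeated division with remainder:
  z^5+3z^4+33z^3+153z^2+314z+264 = ((1/2)z^2-(1/2)z+8)(2z^3+8z^2+42z+396) + (-88z^2+176z-2904)
  2z^3+8z^2+42z+396 = (-(1/44)z-3/22)(-88z^2+176z-2904) + (0)
Last nonzero remainder: -88z^2+176z-2904. Dividing through by -88 gives the monic gcd z^2-2z+33.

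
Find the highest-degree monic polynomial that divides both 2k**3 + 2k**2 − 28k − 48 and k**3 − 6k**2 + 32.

By polynomial division,
  2k**3 + 2k**2 − 28k − 48 = (2)(k**3 − 6k**2 + 32) + (14k**2 − 28k − 112)
  k**3 − 6k**2 + 32 = ((1/14)k − 2/7)(14k**2 − 28k − 112) + (0)
Last nonzero remainder: 14k**2 − 28k − 112. Dividing through by 14 gives the monic gcd k**2 − 2k − 8.

k**2 − 2k − 8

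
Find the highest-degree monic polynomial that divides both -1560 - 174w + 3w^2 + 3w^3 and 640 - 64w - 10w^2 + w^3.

-10 + w

By polynomial division,
  3w^3 + 3w^2 - 174w - 1560 = (3)(w^3 - 10w^2 - 64w + 640) + (33w^2 + 18w - 3480)
  w^3 - 10w^2 - 64w + 640 = ((1/33)w - 116/363)(33w^2 + 18w - 3480) + ((5712/121)w - 57120/121)
  33w^2 + 18w - 3480 = ((1331/1904)w + 3509/476)((5712/121)w - 57120/121) + (0)
Last nonzero remainder: (5712/121)w - 57120/121. Dividing through by 5712/121 gives the monic gcd w - 10.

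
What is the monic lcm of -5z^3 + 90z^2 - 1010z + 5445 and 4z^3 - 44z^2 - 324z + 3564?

Repeated division with remainder:
  -5z^3 + 90z^2 - 1010z + 5445 = (-5/4)(4z^3 - 44z^2 - 324z + 3564) + (35z^2 - 1415z + 9900)
  4z^3 - 44z^2 - 324z + 3564 = ((4/35)z + 824/245)(35z^2 - 1415z + 9900) + ((161876/49)z - 1456884/49)
  35z^2 - 1415z + 9900 = ((1715/161876)z - 1225/3679)((161876/49)z - 1456884/49) + (0)
Last nonzero remainder: (161876/49)z - 1456884/49. Dividing through by 161876/49 gives the monic gcd z - 9.
Then lcm(f, g) = f·g / gcd(f, g); expanding and making the result monic gives the answer.

z^5 - 20z^4 + 139z^3 + 289z^2 - 17820z + 107811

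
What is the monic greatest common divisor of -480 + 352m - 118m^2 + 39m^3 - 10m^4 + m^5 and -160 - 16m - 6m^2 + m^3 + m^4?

-40 + 6m - 3m^2 + m^3

Repeated division with remainder:
  m^5 - 10m^4 + 39m^3 - 118m^2 + 352m - 480 = (m - 11)(m^4 + m^3 - 6m^2 - 16m - 160) + (56m^3 - 168m^2 + 336m - 2240)
  m^4 + m^3 - 6m^2 - 16m - 160 = ((1/56)m + 1/14)(56m^3 - 168m^2 + 336m - 2240) + (0)
Last nonzero remainder: 56m^3 - 168m^2 + 336m - 2240. Dividing through by 56 gives the monic gcd m^3 - 3m^2 + 6m - 40.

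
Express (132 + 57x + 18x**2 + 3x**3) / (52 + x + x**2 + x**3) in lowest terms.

Euclidean algorithm in ℚ[x]:
  3x**3 + 18x**2 + 57x + 132 = (3)(x**3 + x**2 + x + 52) + (15x**2 + 54x - 24)
  x**3 + x**2 + x + 52 = ((1/15)x - 13/75)(15x**2 + 54x - 24) + ((299/25)x + 1196/25)
  15x**2 + 54x - 24 = ((375/299)x - 150/299)((299/25)x + 1196/25) + (0)
Last nonzero remainder: (299/25)x + 1196/25. Dividing through by 299/25 gives the monic gcd x + 4.
Cancel x + 4 from numerator and denominator to get the reduced form.

(33 + 6x + 3x**2)/(13 - 3x + x**2)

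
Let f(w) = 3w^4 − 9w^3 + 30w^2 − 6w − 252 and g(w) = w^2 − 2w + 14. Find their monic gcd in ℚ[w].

w^2 − 2w + 14

By polynomial division,
  3w^4 − 9w^3 + 30w^2 − 6w − 252 = (3w^2 − 3w − 18)(w^2 − 2w + 14) + (0)
The last nonzero remainder w^2 − 2w + 14 is already monic.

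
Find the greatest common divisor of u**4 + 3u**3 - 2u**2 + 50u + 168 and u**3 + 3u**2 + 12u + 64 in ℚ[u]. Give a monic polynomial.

Apply the Euclidean algorithm:
  u**4 + 3u**3 - 2u**2 + 50u + 168 = (u)(u**3 + 3u**2 + 12u + 64) + (-14u**2 - 14u + 168)
  u**3 + 3u**2 + 12u + 64 = (-(1/14)u - 1/7)(-14u**2 - 14u + 168) + (22u + 88)
  -14u**2 - 14u + 168 = (-(7/11)u + 21/11)(22u + 88) + (0)
Last nonzero remainder: 22u + 88. Dividing through by 22 gives the monic gcd u + 4.

u + 4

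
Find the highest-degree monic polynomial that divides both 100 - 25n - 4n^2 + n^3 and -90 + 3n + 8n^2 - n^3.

-5 + n

Repeated division with remainder:
  n^3 - 4n^2 - 25n + 100 = (-1)(-n^3 + 8n^2 + 3n - 90) + (4n^2 - 22n + 10)
  -n^3 + 8n^2 + 3n - 90 = (-(1/4)n + 5/8)(4n^2 - 22n + 10) + ((77/4)n - 385/4)
  4n^2 - 22n + 10 = ((16/77)n - 8/77)((77/4)n - 385/4) + (0)
Last nonzero remainder: (77/4)n - 385/4. Dividing through by 77/4 gives the monic gcd n - 5.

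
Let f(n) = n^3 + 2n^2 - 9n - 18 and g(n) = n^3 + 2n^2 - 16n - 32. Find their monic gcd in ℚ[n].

n + 2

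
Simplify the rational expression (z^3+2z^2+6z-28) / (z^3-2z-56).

By polynomial division,
  z^3+2z^2+6z-28 = (z^3-2z-56) + (2z^2+8z+28)
  z^3-2z-56 = ((1/2)z-2)(2z^2+8z+28) + (0)
Last nonzero remainder: 2z^2+8z+28. Dividing through by 2 gives the monic gcd z^2+4z+14.
Cancel z^2+4z+14 from numerator and denominator to get the reduced form.

(z-2)/(z-4)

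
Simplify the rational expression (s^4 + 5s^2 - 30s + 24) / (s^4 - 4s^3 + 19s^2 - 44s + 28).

(s^2 + 3s + 12)/(s^2 - s + 14)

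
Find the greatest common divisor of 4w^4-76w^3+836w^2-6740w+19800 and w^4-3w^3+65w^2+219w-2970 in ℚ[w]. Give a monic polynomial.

w^3-9w^2+119w-495

Repeated division with remainder:
  4w^4-76w^3+836w^2-6740w+19800 = (4)(w^4-3w^3+65w^2+219w-2970) + (-64w^3+576w^2-7616w+31680)
  w^4-3w^3+65w^2+219w-2970 = (-(1/64)w-3/32)(-64w^3+576w^2-7616w+31680) + (0)
Last nonzero remainder: -64w^3+576w^2-7616w+31680. Dividing through by -64 gives the monic gcd w^3-9w^2+119w-495.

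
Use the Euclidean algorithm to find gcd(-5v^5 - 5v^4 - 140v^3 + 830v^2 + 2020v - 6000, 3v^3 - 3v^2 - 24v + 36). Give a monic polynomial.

v^2 + v - 6

Repeated division with remainder:
  -5v^5 - 5v^4 - 140v^3 + 830v^2 + 2020v - 6000 = (-(5/3)v^2 - (10/3)v - 190/3)(3v^3 - 3v^2 - 24v + 36) + (620v^2 + 620v - 3720)
  3v^3 - 3v^2 - 24v + 36 = ((3/620)v - 3/310)(620v^2 + 620v - 3720) + (0)
Last nonzero remainder: 620v^2 + 620v - 3720. Dividing through by 620 gives the monic gcd v^2 + v - 6.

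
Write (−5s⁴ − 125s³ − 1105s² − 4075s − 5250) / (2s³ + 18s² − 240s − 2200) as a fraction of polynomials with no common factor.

(−5s³ − 75s² − 355s − 525)/(2s² − 2s − 220)

By polynomial division,
  −5s⁴ − 125s³ − 1105s² − 4075s − 5250 = (−(5/2)s − 40)(2s³ + 18s² − 240s − 2200) + (−985s² − 19175s − 93250)
  2s³ + 18s² − 240s − 2200 = (−(2/985)s + 4124/194045)(−985s² − 19175s − 93250) + (−(846720/38809)s − 8467200/38809)
  −985s² − 19175s − 93250 = ((7645373/169344)s + 72378785/169344)(−(846720/38809)s − 8467200/38809) + (0)
Last nonzero remainder: −(846720/38809)s − 8467200/38809. Dividing through by −846720/38809 gives the monic gcd s + 10.
Cancel s + 10 from numerator and denominator to get the reduced form.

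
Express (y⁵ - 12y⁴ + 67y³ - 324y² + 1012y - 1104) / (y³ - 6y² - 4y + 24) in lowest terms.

Apply the Euclidean algorithm:
  y⁵ - 12y⁴ + 67y³ - 324y² + 1012y - 1104 = (y² - 6y + 35)(y³ - 6y² - 4y + 24) + (-162y² + 1296y - 1944)
  y³ - 6y² - 4y + 24 = (-(1/162)y - 1/81)(-162y² + 1296y - 1944) + (0)
Last nonzero remainder: -162y² + 1296y - 1944. Dividing through by -162 gives the monic gcd y² - 8y + 12.
Cancel y² - 8y + 12 from numerator and denominator to get the reduced form.

(y³ - 4y² + 23y - 92)/(y + 2)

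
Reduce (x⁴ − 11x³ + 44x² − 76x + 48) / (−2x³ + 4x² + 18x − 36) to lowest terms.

Apply the Euclidean algorithm:
  x⁴ − 11x³ + 44x² − 76x + 48 = (−(1/2)x + 9/2)(−2x³ + 4x² + 18x − 36) + (35x² − 175x + 210)
  −2x³ + 4x² + 18x − 36 = (−(2/35)x − 6/35)(35x² − 175x + 210) + (0)
Last nonzero remainder: 35x² − 175x + 210. Dividing through by 35 gives the monic gcd x² − 5x + 6.
Cancel x² − 5x + 6 from numerator and denominator to get the reduced form.

(−x² + 6x − 8)/(2x + 6)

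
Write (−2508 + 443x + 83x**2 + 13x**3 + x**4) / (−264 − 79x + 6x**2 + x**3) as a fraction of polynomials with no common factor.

(−228 + 61x + 2x**2 + x**3)/(−24 − 5x + x**2)

Euclidean algorithm in ℚ[x]:
  x**4 + 13x**3 + 83x**2 + 443x − 2508 = (x + 7)(x**3 + 6x**2 − 79x − 264) + (120x**2 + 1260x − 660)
  x**3 + 6x**2 − 79x − 264 = ((1/120)x − 3/80)(120x**2 + 1260x − 660) + (−(105/4)x − 1155/4)
  120x**2 + 1260x − 660 = (−(32/7)x + 16/7)(−(105/4)x − 1155/4) + (0)
Last nonzero remainder: −(105/4)x − 1155/4. Dividing through by −105/4 gives the monic gcd x + 11.
Cancel x + 11 from numerator and denominator to get the reduced form.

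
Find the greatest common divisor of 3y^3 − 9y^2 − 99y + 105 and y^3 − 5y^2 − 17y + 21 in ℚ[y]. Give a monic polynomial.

y^2 − 8y + 7

Euclidean algorithm in ℚ[y]:
  3y^3 − 9y^2 − 99y + 105 = (3)(y^3 − 5y^2 − 17y + 21) + (6y^2 − 48y + 42)
  y^3 − 5y^2 − 17y + 21 = ((1/6)y + 1/2)(6y^2 − 48y + 42) + (0)
Last nonzero remainder: 6y^2 − 48y + 42. Dividing through by 6 gives the monic gcd y^2 − 8y + 7.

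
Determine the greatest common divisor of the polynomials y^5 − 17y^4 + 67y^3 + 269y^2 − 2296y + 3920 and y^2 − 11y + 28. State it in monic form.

y^2 − 11y + 28

Euclidean algorithm in ℚ[y]:
  y^5 − 17y^4 + 67y^3 + 269y^2 − 2296y + 3920 = (y^3 − 6y^2 − 27y + 140)(y^2 − 11y + 28) + (0)
The last nonzero remainder y^2 − 11y + 28 is already monic.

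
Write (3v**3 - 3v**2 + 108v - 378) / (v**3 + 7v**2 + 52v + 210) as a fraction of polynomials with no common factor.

(3v - 9)/(v + 5)

Repeated division with remainder:
  3v**3 - 3v**2 + 108v - 378 = (3)(v**3 + 7v**2 + 52v + 210) + (-24v**2 - 48v - 1008)
  v**3 + 7v**2 + 52v + 210 = (-(1/24)v - 5/24)(-24v**2 - 48v - 1008) + (0)
Last nonzero remainder: -24v**2 - 48v - 1008. Dividing through by -24 gives the monic gcd v**2 + 2v + 42.
Cancel v**2 + 2v + 42 from numerator and denominator to get the reduced form.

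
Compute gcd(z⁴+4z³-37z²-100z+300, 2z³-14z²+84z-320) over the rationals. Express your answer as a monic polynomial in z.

z-5

By polynomial division,
  z⁴+4z³-37z²-100z+300 = ((1/2)z+11/2)(2z³-14z²+84z-320) + (-2z²-402z+2060)
  2z³-14z²+84z-320 = (-z+208)(-2z²-402z+2060) + (85760z-428800)
  -2z²-402z+2060 = (-(1/42880)z-103/21440)(85760z-428800) + (0)
Last nonzero remainder: 85760z-428800. Dividing through by 85760 gives the monic gcd z-5.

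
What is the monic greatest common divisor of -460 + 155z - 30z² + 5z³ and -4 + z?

By polynomial division,
  5z³ - 30z² + 155z - 460 = (5z² - 10z + 115)(z - 4) + (0)
The last nonzero remainder z - 4 is already monic.

-4 + z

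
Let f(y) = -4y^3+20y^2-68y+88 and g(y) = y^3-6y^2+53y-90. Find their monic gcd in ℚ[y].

Repeated division with remainder:
  -4y^3+20y^2-68y+88 = (-4)(y^3-6y^2+53y-90) + (-4y^2+144y-272)
  y^3-6y^2+53y-90 = (-(1/4)y-15/2)(-4y^2+144y-272) + (1065y-2130)
  -4y^2+144y-272 = (-(4/1065)y+136/1065)(1065y-2130) + (0)
Last nonzero remainder: 1065y-2130. Dividing through by 1065 gives the monic gcd y-2.

y-2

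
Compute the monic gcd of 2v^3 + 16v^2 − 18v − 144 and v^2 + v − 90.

Euclidean algorithm in ℚ[v]:
  2v^3 + 16v^2 − 18v − 144 = (2v + 14)(v^2 + v − 90) + (148v + 1116)
  v^2 + v − 90 = ((1/148)v − 121/2738)(148v + 1116) + (−55692/1369)
  148v + 1116 = (−(50653/13923)v − 42439/1547)(−55692/1369) + (0)
The last nonzero remainder is the constant −55692/1369, so the polynomials are coprime and gcd = 1.

1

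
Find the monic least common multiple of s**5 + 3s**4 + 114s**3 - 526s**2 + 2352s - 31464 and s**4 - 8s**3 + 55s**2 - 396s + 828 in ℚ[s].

s**6 + 105s**4 - 868s**3 + 3930s**2 - 38520s + 94392

Euclidean algorithm in ℚ[s]:
  s**5 + 3s**4 + 114s**3 - 526s**2 + 2352s - 31464 = (s + 11)(s**4 - 8s**3 + 55s**2 - 396s + 828) + (147s**3 - 735s**2 + 5880s - 40572)
  s**4 - 8s**3 + 55s**2 - 396s + 828 = ((1/147)s - 1/49)(147s**3 - 735s**2 + 5880s - 40572) + (0)
Last nonzero remainder: 147s**3 - 735s**2 + 5880s - 40572. Dividing through by 147 gives the monic gcd s**3 - 5s**2 + 40s - 276.
Then lcm(f, g) = f·g / gcd(f, g); expanding and making the result monic gives the answer.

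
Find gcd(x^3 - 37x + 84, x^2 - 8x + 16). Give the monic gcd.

x - 4

Euclidean algorithm in ℚ[x]:
  x^3 - 37x + 84 = (x + 8)(x^2 - 8x + 16) + (11x - 44)
  x^2 - 8x + 16 = ((1/11)x - 4/11)(11x - 44) + (0)
Last nonzero remainder: 11x - 44. Dividing through by 11 gives the monic gcd x - 4.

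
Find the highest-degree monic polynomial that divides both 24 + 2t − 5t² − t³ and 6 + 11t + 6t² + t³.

Apply the Euclidean algorithm:
  −t³ − 5t² + 2t + 24 = (−1)(t³ + 6t² + 11t + 6) + (t² + 13t + 30)
  t³ + 6t² + 11t + 6 = (t − 7)(t² + 13t + 30) + (72t + 216)
  t² + 13t + 30 = ((1/72)t + 5/36)(72t + 216) + (0)
Last nonzero remainder: 72t + 216. Dividing through by 72 gives the monic gcd t + 3.

3 + t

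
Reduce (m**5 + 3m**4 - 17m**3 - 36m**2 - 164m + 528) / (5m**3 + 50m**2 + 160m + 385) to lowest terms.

Apply the Euclidean algorithm:
  m**5 + 3m**4 - 17m**3 - 36m**2 - 164m + 528 = ((1/5)m**2 - (7/5)m + 21/5)(5m**3 + 50m**2 + 160m + 385) + (-99m**2 - 297m - 1089)
  5m**3 + 50m**2 + 160m + 385 = (-(5/99)m - 35/99)(-99m**2 - 297m - 1089) + (0)
Last nonzero remainder: -99m**2 - 297m - 1089. Dividing through by -99 gives the monic gcd m**2 + 3m + 11.
Cancel m**2 + 3m + 11 from numerator and denominator to get the reduced form.

(m**3 - 28m + 48)/(5m + 35)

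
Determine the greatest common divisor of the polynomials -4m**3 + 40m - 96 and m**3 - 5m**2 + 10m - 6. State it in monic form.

m**2 - 4m + 6

Euclidean algorithm in ℚ[m]:
  -4m**3 + 40m - 96 = (-4)(m**3 - 5m**2 + 10m - 6) + (-20m**2 + 80m - 120)
  m**3 - 5m**2 + 10m - 6 = (-(1/20)m + 1/20)(-20m**2 + 80m - 120) + (0)
Last nonzero remainder: -20m**2 + 80m - 120. Dividing through by -20 gives the monic gcd m**2 - 4m + 6.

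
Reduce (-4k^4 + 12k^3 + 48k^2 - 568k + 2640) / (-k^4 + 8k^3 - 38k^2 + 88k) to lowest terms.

Apply the Euclidean algorithm:
  -4k^4 + 12k^3 + 48k^2 - 568k + 2640 = (4)(-k^4 + 8k^3 - 38k^2 + 88k) + (-20k^3 + 200k^2 - 920k + 2640)
  -k^4 + 8k^3 - 38k^2 + 88k = ((1/20)k + 1/10)(-20k^3 + 200k^2 - 920k + 2640) + (-12k^2 + 48k - 264)
  -20k^3 + 200k^2 - 920k + 2640 = ((5/3)k - 10)(-12k^2 + 48k - 264) + (0)
Last nonzero remainder: -12k^2 + 48k - 264. Dividing through by -12 gives the monic gcd k^2 - 4k + 22.
Cancel k^2 - 4k + 22 from numerator and denominator to get the reduced form.

(4k^2 + 4k - 120)/(k^2 - 4k)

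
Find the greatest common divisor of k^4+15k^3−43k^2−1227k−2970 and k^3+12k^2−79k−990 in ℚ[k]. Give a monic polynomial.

k^3+12k^2−79k−990

Apply the Euclidean algorithm:
  k^4+15k^3−43k^2−1227k−2970 = (k+3)(k^3+12k^2−79k−990) + (0)
The last nonzero remainder k^3+12k^2−79k−990 is already monic.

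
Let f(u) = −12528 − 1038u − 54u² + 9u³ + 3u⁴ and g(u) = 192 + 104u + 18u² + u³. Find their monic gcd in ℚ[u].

8 + u

By polynomial division,
  3u⁴ + 9u³ − 54u² − 1038u − 12528 = (3u − 45)(u³ + 18u² + 104u + 192) + (444u² + 3066u − 3888)
  u³ + 18u² + 104u + 192 = ((1/444)u + 821/32856)(444u² + 3066u − 3888) + ((197925/5476)u + 395850/1369)
  444u² + 3066u − 3888 = ((810448/65975)u − 887112/65975)((197925/5476)u + 395850/1369) + (0)
Last nonzero remainder: (197925/5476)u + 395850/1369. Dividing through by 197925/5476 gives the monic gcd u + 8.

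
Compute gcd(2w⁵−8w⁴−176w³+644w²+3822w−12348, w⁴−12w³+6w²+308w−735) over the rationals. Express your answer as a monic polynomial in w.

Repeated division with remainder:
  2w⁵−8w⁴−176w³+644w²+3822w−12348 = (2w+16)(w⁴−12w³+6w²+308w−735) + (4w³−68w²+364w−588)
  w⁴−12w³+6w²+308w−735 = ((1/4)w+5/4)(4w³−68w²+364w−588) + (0)
Last nonzero remainder: 4w³−68w²+364w−588. Dividing through by 4 gives the monic gcd w³−17w²+91w−147.

w³−17w²+91w−147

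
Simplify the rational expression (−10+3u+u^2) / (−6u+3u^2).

Euclidean algorithm in ℚ[u]:
  u^2+3u−10 = (1/3)(3u^2−6u) + (5u−10)
  3u^2−6u = ((3/5)u)(5u−10) + (0)
Last nonzero remainder: 5u−10. Dividing through by 5 gives the monic gcd u−2.
Cancel u−2 from numerator and denominator to get the reduced form.

(5+u)/(3u)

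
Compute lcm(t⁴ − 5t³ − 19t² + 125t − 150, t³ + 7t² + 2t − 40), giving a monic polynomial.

t⁵ − t⁴ − 39t³ + 49t² + 350t − 600

Apply the Euclidean algorithm:
  t⁴ − 5t³ − 19t² + 125t − 150 = (t − 12)(t³ + 7t² + 2t − 40) + (63t² + 189t − 630)
  t³ + 7t² + 2t − 40 = ((1/63)t + 4/63)(63t² + 189t − 630) + (0)
Last nonzero remainder: 63t² + 189t − 630. Dividing through by 63 gives the monic gcd t² + 3t − 10.
Then lcm(f, g) = f·g / gcd(f, g); expanding and making the result monic gives the answer.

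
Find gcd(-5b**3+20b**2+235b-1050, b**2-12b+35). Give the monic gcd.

b-5

Euclidean algorithm in ℚ[b]:
  -5b**3+20b**2+235b-1050 = (-5b-40)(b**2-12b+35) + (-70b+350)
  b**2-12b+35 = (-(1/70)b+1/10)(-70b+350) + (0)
Last nonzero remainder: -70b+350. Dividing through by -70 gives the monic gcd b-5.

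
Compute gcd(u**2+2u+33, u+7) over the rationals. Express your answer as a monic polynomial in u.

Apply the Euclidean algorithm:
  u**2+2u+33 = (u-5)(u+7) + (68)
  u+7 = ((1/68)u+7/68)(68) + (0)
The last nonzero remainder is the constant 68, so the polynomials are coprime and gcd = 1.

1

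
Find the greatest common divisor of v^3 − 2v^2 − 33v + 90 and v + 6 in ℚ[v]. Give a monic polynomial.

Euclidean algorithm in ℚ[v]:
  v^3 − 2v^2 − 33v + 90 = (v^2 − 8v + 15)(v + 6) + (0)
The last nonzero remainder v + 6 is already monic.

v + 6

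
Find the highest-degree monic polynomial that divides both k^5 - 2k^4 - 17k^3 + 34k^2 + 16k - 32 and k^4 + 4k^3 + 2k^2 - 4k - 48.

k^2 + 2k - 8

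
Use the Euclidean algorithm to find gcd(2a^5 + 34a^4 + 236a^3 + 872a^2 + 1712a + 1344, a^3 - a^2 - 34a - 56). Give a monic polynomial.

Euclidean algorithm in ℚ[a]:
  2a^5 + 34a^4 + 236a^3 + 872a^2 + 1712a + 1344 = (2a^2 + 36a + 340)(a^3 - a^2 - 34a - 56) + (2548a^2 + 15288a + 20384)
  a^3 - a^2 - 34a - 56 = ((1/2548)a - 1/364)(2548a^2 + 15288a + 20384) + (0)
Last nonzero remainder: 2548a^2 + 15288a + 20384. Dividing through by 2548 gives the monic gcd a^2 + 6a + 8.

a^2 + 6a + 8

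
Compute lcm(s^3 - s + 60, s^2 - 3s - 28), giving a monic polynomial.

Repeated division with remainder:
  s^3 - s + 60 = (s + 3)(s^2 - 3s - 28) + (36s + 144)
  s^2 - 3s - 28 = ((1/36)s - 7/36)(36s + 144) + (0)
Last nonzero remainder: 36s + 144. Dividing through by 36 gives the monic gcd s + 4.
Then lcm(f, g) = f·g / gcd(f, g); expanding and making the result monic gives the answer.

s^4 - 7s^3 - s^2 + 67s - 420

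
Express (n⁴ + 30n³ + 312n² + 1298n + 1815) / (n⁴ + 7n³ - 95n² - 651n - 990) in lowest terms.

Apply the Euclidean algorithm:
  n⁴ + 30n³ + 312n² + 1298n + 1815 = (n⁴ + 7n³ - 95n² - 651n - 990) + (23n³ + 407n² + 1949n + 2805)
  n⁴ + 7n³ - 95n² - 651n - 990 = ((1/23)n - 246/529)(23n³ + 407n² + 1949n + 2805) + ((5040/529)n² + (70560/529)n + 166320/529)
  23n³ + 407n² + 1949n + 2805 = ((12167/5040)n + 8993/1008)((5040/529)n² + (70560/529)n + 166320/529) + (0)
Last nonzero remainder: (5040/529)n² + (70560/529)n + 166320/529. Dividing through by 5040/529 gives the monic gcd n² + 14n + 33.
Cancel n² + 14n + 33 from numerator and denominator to get the reduced form.

(n² + 16n + 55)/(n² - 7n - 30)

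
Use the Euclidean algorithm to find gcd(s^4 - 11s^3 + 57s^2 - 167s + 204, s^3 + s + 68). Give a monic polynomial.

Apply the Euclidean algorithm:
  s^4 - 11s^3 + 57s^2 - 167s + 204 = (s - 11)(s^3 + s + 68) + (56s^2 - 224s + 952)
  s^3 + s + 68 = ((1/56)s + 1/14)(56s^2 - 224s + 952) + (0)
Last nonzero remainder: 56s^2 - 224s + 952. Dividing through by 56 gives the monic gcd s^2 - 4s + 17.

s^2 - 4s + 17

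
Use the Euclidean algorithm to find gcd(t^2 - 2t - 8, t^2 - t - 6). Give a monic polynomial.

By polynomial division,
  t^2 - 2t - 8 = (t^2 - t - 6) + (-t - 2)
  t^2 - t - 6 = (-t + 3)(-t - 2) + (0)
Last nonzero remainder: -t - 2. Dividing through by -1 gives the monic gcd t + 2.

t + 2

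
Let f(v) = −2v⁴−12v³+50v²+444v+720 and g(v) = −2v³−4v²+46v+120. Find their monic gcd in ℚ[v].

Repeated division with remainder:
  −2v⁴−12v³+50v²+444v+720 = (v+4)(−2v³−4v²+46v+120) + (20v²+140v+240)
  −2v³−4v²+46v+120 = (−(1/10)v+1/2)(20v²+140v+240) + (0)
Last nonzero remainder: 20v²+140v+240. Dividing through by 20 gives the monic gcd v²+7v+12.

v²+7v+12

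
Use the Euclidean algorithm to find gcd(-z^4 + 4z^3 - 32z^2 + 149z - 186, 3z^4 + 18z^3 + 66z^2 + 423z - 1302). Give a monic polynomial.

z^3 - z^2 + 29z - 62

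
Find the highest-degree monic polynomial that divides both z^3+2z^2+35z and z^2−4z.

z

Apply the Euclidean algorithm:
  z^3+2z^2+35z = (z+6)(z^2−4z) + (59z)
  z^2−4z = ((1/59)z−4/59)(59z) + (0)
Last nonzero remainder: 59z. Dividing through by 59 gives the monic gcd z.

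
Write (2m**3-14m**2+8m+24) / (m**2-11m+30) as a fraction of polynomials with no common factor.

(2m**2-2m-4)/(m-5)

Euclidean algorithm in ℚ[m]:
  2m**3-14m**2+8m+24 = (2m+8)(m**2-11m+30) + (36m-216)
  m**2-11m+30 = ((1/36)m-5/36)(36m-216) + (0)
Last nonzero remainder: 36m-216. Dividing through by 36 gives the monic gcd m-6.
Cancel m-6 from numerator and denominator to get the reduced form.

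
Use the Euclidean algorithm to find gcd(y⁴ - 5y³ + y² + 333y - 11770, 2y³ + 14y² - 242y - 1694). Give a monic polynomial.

y - 11

By polynomial division,
  y⁴ - 5y³ + y² + 333y - 11770 = ((1/2)y - 6)(2y³ + 14y² - 242y - 1694) + (206y² - 272y - 21934)
  2y³ + 14y² - 242y - 1694 = ((1/103)y + 857/10609)(206y² - 272y - 21934) + (-(75072/10609)y + 825792/10609)
  206y² - 272y - 21934 = (-(1092727/37536)y - 10577173/37536)(-(75072/10609)y + 825792/10609) + (0)
Last nonzero remainder: -(75072/10609)y + 825792/10609. Dividing through by -75072/10609 gives the monic gcd y - 11.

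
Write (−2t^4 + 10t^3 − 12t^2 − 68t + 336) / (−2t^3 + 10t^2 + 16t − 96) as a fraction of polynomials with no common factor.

(t^2 − 4t + 14)/(t − 4)

Apply the Euclidean algorithm:
  −2t^4 + 10t^3 − 12t^2 − 68t + 336 = (t)(−2t^3 + 10t^2 + 16t − 96) + (−28t^2 + 28t + 336)
  −2t^3 + 10t^2 + 16t − 96 = ((1/14)t − 2/7)(−28t^2 + 28t + 336) + (0)
Last nonzero remainder: −28t^2 + 28t + 336. Dividing through by −28 gives the monic gcd t^2 − t − 12.
Cancel t^2 − t − 12 from numerator and denominator to get the reduced form.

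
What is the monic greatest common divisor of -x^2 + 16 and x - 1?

1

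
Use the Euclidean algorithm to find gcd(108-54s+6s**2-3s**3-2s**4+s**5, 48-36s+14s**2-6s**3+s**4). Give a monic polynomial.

-12+6s-2s**2+s**3

Euclidean algorithm in ℚ[s]:
  s**5-2s**4-3s**3+6s**2-54s+108 = (s+4)(s**4-6s**3+14s**2-36s+48) + (7s**3-14s**2+42s-84)
  s**4-6s**3+14s**2-36s+48 = ((1/7)s-4/7)(7s**3-14s**2+42s-84) + (0)
Last nonzero remainder: 7s**3-14s**2+42s-84. Dividing through by 7 gives the monic gcd s**3-2s**2+6s-12.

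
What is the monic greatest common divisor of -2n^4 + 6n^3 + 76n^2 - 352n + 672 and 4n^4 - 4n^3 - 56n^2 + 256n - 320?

Repeated division with remainder:
  -2n^4 + 6n^3 + 76n^2 - 352n + 672 = (-1/2)(4n^4 - 4n^3 - 56n^2 + 256n - 320) + (4n^3 + 48n^2 - 224n + 512)
  4n^4 - 4n^3 - 56n^2 + 256n - 320 = (n - 13)(4n^3 + 48n^2 - 224n + 512) + (792n^2 - 3168n + 6336)
  4n^3 + 48n^2 - 224n + 512 = ((1/198)n + 8/99)(792n^2 - 3168n + 6336) + (0)
Last nonzero remainder: 792n^2 - 3168n + 6336. Dividing through by 792 gives the monic gcd n^2 - 4n + 8.

n^2 - 4n + 8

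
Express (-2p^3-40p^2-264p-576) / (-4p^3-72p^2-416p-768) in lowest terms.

By polynomial division,
  -2p^3-40p^2-264p-576 = (1/2)(-4p^3-72p^2-416p-768) + (-4p^2-56p-192)
  -4p^3-72p^2-416p-768 = (p+4)(-4p^2-56p-192) + (0)
Last nonzero remainder: -4p^2-56p-192. Dividing through by -4 gives the monic gcd p^2+14p+48.
Cancel p^2+14p+48 from numerator and denominator to get the reduced form.

(p+6)/(2p+8)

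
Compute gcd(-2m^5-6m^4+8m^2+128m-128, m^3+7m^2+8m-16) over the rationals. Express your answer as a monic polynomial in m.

Euclidean algorithm in ℚ[m]:
  -2m^5-6m^4+8m^2+128m-128 = (-2m^2+8m-40)(m^3+7m^2+8m-16) + (192m^2+576m-768)
  m^3+7m^2+8m-16 = ((1/192)m+1/48)(192m^2+576m-768) + (0)
Last nonzero remainder: 192m^2+576m-768. Dividing through by 192 gives the monic gcd m^2+3m-4.

m^2+3m-4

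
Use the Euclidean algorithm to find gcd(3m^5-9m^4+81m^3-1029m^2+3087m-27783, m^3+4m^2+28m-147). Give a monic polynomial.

m^2+7m+49

Repeated division with remainder:
  3m^5-9m^4+81m^3-1029m^2+3087m-27783 = (3m^2-21m+81)(m^3+4m^2+28m-147) + (-324m^2-2268m-15876)
  m^3+4m^2+28m-147 = (-(1/324)m+1/108)(-324m^2-2268m-15876) + (0)
Last nonzero remainder: -324m^2-2268m-15876. Dividing through by -324 gives the monic gcd m^2+7m+49.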